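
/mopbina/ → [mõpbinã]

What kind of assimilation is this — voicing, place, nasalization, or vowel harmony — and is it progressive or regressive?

/o/→[õ] /a/→[ã].
Each target copies a feature from the preceding segment, so the direction is progressive.

nasalization, progressive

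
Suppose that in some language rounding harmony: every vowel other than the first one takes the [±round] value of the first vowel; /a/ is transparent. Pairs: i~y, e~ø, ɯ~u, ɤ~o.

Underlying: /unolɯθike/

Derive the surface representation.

[unoluθykø]

/ɯ/ harmonizes with /u/ ([+round]) → [u]
/i/ harmonizes with /u/ ([+round]) → [y]
/e/ harmonizes with /u/ ([+round]) → [ø]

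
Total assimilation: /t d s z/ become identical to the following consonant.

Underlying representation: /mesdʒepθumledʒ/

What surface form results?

[medʒdʒepθumledʒ]

/s/ before /dʒ/ → [dʒ] (total assimilation)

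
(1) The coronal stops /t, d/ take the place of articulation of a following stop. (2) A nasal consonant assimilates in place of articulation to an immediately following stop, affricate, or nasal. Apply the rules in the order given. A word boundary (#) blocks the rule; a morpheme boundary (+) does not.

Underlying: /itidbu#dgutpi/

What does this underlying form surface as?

Rule 1: /d/ before /b/ (labial) → [b]
Rule 1: /d/ before /g/ (velar) → [g]
Rule 1: /t/ before /p/ (labial) → [p]
After rule 1: itibbu#gguppi
Rule 2: no segment meets the rule's conditions; no change.

[itibbu#gguppi]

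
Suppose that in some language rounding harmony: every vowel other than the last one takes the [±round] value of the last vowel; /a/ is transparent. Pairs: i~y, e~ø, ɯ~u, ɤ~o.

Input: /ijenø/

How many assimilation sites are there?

/i/ harmonizes with /ø/ ([+round]) → [y]
/e/ harmonizes with /ø/ ([+round]) → [ø]
2 segments change.

2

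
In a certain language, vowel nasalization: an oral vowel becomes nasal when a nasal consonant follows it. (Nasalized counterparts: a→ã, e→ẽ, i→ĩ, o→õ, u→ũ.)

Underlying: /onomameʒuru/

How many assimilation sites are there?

/o/ before nasal /n/ → [õ]
/o/ before nasal /m/ → [õ]
/a/ before nasal /m/ → [ã]
3 segments change.

3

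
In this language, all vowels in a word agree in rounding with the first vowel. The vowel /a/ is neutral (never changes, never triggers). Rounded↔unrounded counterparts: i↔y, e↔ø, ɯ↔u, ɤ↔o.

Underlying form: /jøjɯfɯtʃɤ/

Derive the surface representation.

/ɯ/ harmonizes with /ø/ ([+round]) → [u]
/ɯ/ harmonizes with /ø/ ([+round]) → [u]
/ɤ/ harmonizes with /ø/ ([+round]) → [o]

[jøjufutʃo]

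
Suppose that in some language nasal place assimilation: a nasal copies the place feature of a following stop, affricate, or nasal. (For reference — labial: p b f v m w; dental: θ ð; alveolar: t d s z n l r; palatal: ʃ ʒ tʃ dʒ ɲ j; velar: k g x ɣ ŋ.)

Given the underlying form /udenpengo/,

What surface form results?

/n/ before /p/ (labial) → [m]
/n/ before /g/ (velar) → [ŋ]

[udempeŋgo]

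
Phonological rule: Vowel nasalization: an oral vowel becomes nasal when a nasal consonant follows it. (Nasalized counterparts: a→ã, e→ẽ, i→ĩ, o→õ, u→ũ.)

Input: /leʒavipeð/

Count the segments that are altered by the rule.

0

No segment meets the rule's conditions.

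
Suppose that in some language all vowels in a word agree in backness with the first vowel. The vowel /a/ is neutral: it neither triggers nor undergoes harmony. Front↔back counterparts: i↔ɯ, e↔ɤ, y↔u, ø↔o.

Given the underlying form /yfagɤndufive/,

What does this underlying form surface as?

[yfagendyfive]

/ɤ/ harmonizes with /y/ ([-back]) → [e]
/u/ harmonizes with /y/ ([-back]) → [y]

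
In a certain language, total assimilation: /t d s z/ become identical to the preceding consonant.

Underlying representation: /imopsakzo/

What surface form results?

/s/ after /p/ → [p] (total assimilation)
/z/ after /k/ → [k] (total assimilation)

[imoppakko]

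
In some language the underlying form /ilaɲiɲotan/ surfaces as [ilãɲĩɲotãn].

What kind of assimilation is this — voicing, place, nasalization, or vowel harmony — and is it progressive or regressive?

/a/→[ã] /i/→[ĩ] /a/→[ã].
Each target copies a feature from the following segment, so the direction is regressive.

nasalization, regressive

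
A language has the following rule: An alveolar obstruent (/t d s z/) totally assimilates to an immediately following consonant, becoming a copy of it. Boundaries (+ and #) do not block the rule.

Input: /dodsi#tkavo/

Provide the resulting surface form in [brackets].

[dossi#kkavo]

/d/ before /s/ → [s] (total assimilation)
/t/ before /k/ → [k] (total assimilation)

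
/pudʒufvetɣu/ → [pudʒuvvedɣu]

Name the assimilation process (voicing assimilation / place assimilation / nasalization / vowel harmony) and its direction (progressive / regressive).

voicing assimilation, regressive

/f/→[v] /t/→[d].
Each target copies a feature from the following segment, so the direction is regressive.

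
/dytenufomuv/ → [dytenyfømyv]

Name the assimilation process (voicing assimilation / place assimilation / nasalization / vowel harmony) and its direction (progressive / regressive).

vowel harmony, progressive

/u/→[y] /o/→[ø] /u/→[y].
Vowels agree with the first vowel, so the harmony is progressive.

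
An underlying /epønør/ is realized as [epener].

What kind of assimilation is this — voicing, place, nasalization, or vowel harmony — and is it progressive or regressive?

/ø/→[e] /ø/→[e].
Vowels agree with the first vowel, so the harmony is progressive.

vowel harmony, progressive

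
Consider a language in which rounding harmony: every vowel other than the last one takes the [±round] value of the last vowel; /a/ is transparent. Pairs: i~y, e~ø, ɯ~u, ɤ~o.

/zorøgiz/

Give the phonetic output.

[zɤregiz]

/o/ harmonizes with /i/ ([-round]) → [ɤ]
/ø/ harmonizes with /i/ ([-round]) → [e]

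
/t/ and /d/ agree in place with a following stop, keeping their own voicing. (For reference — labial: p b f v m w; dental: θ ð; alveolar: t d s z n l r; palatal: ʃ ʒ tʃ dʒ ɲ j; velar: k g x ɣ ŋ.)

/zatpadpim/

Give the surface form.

/t/ before /p/ (labial) → [p]
/d/ before /p/ (labial) → [b]

[zappabpim]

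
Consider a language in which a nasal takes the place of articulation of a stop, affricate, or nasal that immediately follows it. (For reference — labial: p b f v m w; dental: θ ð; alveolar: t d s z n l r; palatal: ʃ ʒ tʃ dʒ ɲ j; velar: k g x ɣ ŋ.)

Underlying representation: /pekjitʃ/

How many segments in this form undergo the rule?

0

No segment meets the rule's conditions.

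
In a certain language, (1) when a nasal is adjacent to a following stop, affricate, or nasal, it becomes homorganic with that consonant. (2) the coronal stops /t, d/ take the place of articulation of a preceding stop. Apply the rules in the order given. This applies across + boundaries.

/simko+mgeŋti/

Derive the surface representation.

Rule 1: /m/ before /k/ (velar) → [ŋ]
Rule 1: /m/ before /g/ (velar) → [ŋ]
Rule 1: /ŋ/ before /t/ (alveolar) → [n]
After rule 1: siŋko+ŋgenti
Rule 2: no segment meets the rule's conditions; no change.

[siŋko+ŋgenti]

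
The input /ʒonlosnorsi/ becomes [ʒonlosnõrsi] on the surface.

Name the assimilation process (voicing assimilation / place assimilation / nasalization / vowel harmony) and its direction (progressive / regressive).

nasalization, progressive

/o/→[õ].
Each target copies a feature from the preceding segment, so the direction is progressive.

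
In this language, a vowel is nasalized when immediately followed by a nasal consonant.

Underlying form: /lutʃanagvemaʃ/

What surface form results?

/a/ before nasal /n/ → [ã]
/e/ before nasal /m/ → [ẽ]

[lutʃãnagvẽmaʃ]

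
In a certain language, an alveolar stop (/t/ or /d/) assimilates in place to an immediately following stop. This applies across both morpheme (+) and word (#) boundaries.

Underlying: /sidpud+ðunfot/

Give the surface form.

/d/ before /p/ (labial) → [b]

[sibpud+ðunfot]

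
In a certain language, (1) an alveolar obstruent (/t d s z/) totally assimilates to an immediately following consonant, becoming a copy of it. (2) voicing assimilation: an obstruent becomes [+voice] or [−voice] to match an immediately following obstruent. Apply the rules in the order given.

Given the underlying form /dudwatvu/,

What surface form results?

[duwwavvu]

Rule 1: /d/ before /w/ → [w] (total assimilation)
Rule 1: /t/ before /v/ → [v] (total assimilation)
After rule 1: duwwavvu
Rule 2: no segment meets the rule's conditions; no change.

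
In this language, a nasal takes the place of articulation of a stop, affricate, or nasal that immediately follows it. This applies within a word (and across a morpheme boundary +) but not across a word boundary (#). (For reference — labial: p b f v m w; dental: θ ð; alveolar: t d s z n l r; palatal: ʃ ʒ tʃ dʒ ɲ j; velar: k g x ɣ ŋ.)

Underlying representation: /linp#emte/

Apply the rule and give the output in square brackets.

[limp#ente]

/n/ before /p/ (labial) → [m]
/m/ before /t/ (alveolar) → [n]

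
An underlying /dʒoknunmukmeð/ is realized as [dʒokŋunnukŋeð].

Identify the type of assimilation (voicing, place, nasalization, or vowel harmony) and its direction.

/n/→[ŋ] /m/→[n] /m/→[ŋ].
Each target copies a feature from the preceding segment, so the direction is progressive.

place assimilation, progressive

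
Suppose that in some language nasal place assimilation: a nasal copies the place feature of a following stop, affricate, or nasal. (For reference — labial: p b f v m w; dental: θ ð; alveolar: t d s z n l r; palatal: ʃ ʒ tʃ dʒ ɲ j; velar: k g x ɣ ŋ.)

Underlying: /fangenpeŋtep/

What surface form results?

/n/ before /g/ (velar) → [ŋ]
/n/ before /p/ (labial) → [m]
/ŋ/ before /t/ (alveolar) → [n]

[faŋgempentep]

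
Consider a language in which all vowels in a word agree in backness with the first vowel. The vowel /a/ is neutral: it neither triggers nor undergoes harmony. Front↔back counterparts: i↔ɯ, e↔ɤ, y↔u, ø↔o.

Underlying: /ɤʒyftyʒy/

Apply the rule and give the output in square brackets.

/y/ harmonizes with /ɤ/ ([+back]) → [u]
/y/ harmonizes with /ɤ/ ([+back]) → [u]
/y/ harmonizes with /ɤ/ ([+back]) → [u]

[ɤʒuftuʒu]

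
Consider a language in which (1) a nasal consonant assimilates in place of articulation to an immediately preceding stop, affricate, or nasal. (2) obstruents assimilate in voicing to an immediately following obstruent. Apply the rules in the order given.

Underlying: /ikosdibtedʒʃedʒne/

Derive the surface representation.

Rule 1: /n/ after /dʒ/ (palatal) → [ɲ]
After rule 1: ikosdibtedʒʃedʒɲe
Rule 2: /s/ before /d/ (voiced) → [z]
Rule 2: /b/ before /t/ (voiceless) → [p]
Rule 2: /dʒ/ before /ʃ/ (voiceless) → [tʃ]

[ikozdiptetʃʃedʒɲe]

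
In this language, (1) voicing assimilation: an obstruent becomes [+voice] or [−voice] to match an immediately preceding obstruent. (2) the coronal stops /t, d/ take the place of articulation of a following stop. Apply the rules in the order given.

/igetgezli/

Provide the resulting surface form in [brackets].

Rule 1: /g/ after /t/ (voiceless) → [k]
After rule 1: igetkezli
Rule 2: /t/ before /k/ (velar) → [k]

[igekkezli]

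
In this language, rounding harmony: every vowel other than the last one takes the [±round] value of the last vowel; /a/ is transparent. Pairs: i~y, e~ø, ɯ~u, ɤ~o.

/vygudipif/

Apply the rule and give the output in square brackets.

[vigɯdipif]

/y/ harmonizes with /i/ ([-round]) → [i]
/u/ harmonizes with /i/ ([-round]) → [ɯ]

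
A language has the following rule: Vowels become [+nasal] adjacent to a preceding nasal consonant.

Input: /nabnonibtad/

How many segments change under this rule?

3

/a/ after nasal /n/ → [ã]
/o/ after nasal /n/ → [õ]
/i/ after nasal /n/ → [ĩ]
3 segments change.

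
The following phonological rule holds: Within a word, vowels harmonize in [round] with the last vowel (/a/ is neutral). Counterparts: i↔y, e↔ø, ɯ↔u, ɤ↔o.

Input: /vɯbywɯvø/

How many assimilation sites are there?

2

/ɯ/ harmonizes with /ø/ ([+round]) → [u]
/ɯ/ harmonizes with /ø/ ([+round]) → [u]
2 segments change.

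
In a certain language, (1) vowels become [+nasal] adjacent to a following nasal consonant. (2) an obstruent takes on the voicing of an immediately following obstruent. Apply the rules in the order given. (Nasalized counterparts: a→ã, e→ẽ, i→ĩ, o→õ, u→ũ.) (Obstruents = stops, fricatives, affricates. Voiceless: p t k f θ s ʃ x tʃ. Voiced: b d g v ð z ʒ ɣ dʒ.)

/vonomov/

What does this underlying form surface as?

[võnõmov]

Rule 1: /o/ before nasal /n/ → [õ]
Rule 1: /o/ before nasal /m/ → [õ]
After rule 1: võnõmov
Rule 2: no segment meets the rule's conditions; no change.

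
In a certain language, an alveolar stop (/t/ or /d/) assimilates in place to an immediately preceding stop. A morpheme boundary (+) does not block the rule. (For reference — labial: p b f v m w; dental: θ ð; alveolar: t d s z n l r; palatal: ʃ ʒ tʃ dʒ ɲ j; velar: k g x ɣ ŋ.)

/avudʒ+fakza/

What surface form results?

[avudʒ+fakza]

no segment meets the rule's conditions; no change.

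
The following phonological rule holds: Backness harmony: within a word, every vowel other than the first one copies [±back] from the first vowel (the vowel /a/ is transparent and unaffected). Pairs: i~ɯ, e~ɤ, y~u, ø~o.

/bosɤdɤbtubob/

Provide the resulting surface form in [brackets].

no segment meets the rule's conditions; no change.

[bosɤdɤbtubob]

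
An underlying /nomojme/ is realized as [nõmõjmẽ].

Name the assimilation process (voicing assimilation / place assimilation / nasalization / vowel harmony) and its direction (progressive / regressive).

nasalization, progressive

/o/→[õ] /o/→[õ] /e/→[ẽ].
Each target copies a feature from the preceding segment, so the direction is progressive.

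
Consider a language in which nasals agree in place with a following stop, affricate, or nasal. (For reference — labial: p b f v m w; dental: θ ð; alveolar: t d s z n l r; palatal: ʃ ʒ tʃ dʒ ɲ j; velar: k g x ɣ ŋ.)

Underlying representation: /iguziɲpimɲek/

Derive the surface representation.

[iguzimpiɲɲek]

/ɲ/ before /p/ (labial) → [m]
/m/ before /ɲ/ (palatal) → [ɲ]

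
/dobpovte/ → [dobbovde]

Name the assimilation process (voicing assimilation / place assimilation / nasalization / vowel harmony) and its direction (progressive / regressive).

voicing assimilation, progressive

/p/→[b] /t/→[d].
Each target copies a feature from the preceding segment, so the direction is progressive.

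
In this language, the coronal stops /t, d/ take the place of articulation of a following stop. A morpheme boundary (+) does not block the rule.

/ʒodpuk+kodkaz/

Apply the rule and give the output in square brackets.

/d/ before /p/ (labial) → [b]
/d/ before /k/ (velar) → [g]

[ʒobpuk+kogkaz]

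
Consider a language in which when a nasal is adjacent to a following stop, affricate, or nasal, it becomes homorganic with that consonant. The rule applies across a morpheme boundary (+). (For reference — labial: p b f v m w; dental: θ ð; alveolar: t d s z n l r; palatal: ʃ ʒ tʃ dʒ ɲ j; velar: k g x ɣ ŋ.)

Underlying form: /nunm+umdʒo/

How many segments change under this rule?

2

/n/ before /m/ (labial) → [m]
/m/ before /dʒ/ (palatal) → [ɲ]
2 segments change.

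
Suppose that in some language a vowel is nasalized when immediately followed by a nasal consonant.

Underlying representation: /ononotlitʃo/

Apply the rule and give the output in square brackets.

/o/ before nasal /n/ → [õ]
/o/ before nasal /n/ → [õ]

[õnõnotlitʃo]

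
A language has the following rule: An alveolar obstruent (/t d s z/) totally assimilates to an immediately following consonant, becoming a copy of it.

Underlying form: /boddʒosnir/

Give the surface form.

/d/ before /dʒ/ → [dʒ] (total assimilation)
/s/ before /n/ → [n] (total assimilation)

[bodʒdʒonnir]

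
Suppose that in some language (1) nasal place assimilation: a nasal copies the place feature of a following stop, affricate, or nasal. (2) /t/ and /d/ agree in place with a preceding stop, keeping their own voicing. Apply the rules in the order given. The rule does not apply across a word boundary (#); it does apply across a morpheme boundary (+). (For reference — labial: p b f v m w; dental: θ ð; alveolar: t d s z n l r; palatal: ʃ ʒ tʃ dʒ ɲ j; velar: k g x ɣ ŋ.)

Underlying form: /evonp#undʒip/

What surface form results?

[evomp#uɲdʒip]

Rule 1: /n/ before /p/ (labial) → [m]
Rule 1: /n/ before /dʒ/ (palatal) → [ɲ]
After rule 1: evomp#uɲdʒip
Rule 2: no segment meets the rule's conditions; no change.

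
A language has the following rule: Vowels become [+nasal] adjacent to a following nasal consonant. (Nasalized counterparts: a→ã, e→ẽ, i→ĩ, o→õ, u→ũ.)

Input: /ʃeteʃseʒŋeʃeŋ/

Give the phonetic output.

/e/ before nasal /ŋ/ → [ẽ]

[ʃeteʃseʒŋeʃẽŋ]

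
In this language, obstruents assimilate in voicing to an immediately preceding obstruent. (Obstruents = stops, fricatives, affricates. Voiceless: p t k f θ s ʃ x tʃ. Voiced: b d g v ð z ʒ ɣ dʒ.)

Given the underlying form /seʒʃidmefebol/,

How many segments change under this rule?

1

/ʃ/ after /ʒ/ (voiced) → [ʒ]
1 segment changes.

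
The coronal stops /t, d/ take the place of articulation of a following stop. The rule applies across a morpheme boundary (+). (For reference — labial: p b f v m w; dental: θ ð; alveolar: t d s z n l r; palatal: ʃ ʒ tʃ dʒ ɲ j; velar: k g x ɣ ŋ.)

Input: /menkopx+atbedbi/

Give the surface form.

[menkopx+apbebbi]

/t/ before /b/ (labial) → [p]
/d/ before /b/ (labial) → [b]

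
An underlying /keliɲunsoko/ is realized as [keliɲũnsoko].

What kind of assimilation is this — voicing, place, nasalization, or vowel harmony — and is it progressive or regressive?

nasalization, progressive

/u/→[ũ].
Each target copies a feature from the preceding segment, so the direction is progressive.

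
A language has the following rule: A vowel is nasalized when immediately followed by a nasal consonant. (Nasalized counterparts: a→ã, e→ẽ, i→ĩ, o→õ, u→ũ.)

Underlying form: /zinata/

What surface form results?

/i/ before nasal /n/ → [ĩ]

[zĩnata]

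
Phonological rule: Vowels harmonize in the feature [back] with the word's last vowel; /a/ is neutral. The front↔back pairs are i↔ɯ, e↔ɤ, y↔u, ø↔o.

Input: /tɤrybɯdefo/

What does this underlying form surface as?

/y/ harmonizes with /o/ ([+back]) → [u]
/e/ harmonizes with /o/ ([+back]) → [ɤ]

[tɤrubɯdɤfo]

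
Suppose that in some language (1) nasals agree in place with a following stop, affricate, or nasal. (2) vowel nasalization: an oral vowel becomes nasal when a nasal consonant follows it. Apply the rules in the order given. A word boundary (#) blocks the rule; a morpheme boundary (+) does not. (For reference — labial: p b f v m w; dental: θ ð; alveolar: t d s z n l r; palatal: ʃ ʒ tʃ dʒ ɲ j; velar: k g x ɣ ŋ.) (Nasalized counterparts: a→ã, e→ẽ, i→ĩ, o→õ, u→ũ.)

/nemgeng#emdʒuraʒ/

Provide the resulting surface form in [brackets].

Rule 1: /m/ before /g/ (velar) → [ŋ]
Rule 1: /n/ before /g/ (velar) → [ŋ]
Rule 1: /m/ before /dʒ/ (palatal) → [ɲ]
After rule 1: neŋgeŋg#eɲdʒuraʒ
Rule 2: /e/ before nasal /ŋ/ → [ẽ]
Rule 2: /e/ before nasal /ŋ/ → [ẽ]
Rule 2: /e/ before nasal /ɲ/ → [ẽ]

[nẽŋgẽŋg#ẽɲdʒuraʒ]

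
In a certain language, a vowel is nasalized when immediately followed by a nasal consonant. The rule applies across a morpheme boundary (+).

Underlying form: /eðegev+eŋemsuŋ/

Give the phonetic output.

[eðegev+ẽŋẽmsũŋ]

/e/ before nasal /ŋ/ → [ẽ]
/e/ before nasal /m/ → [ẽ]
/u/ before nasal /ŋ/ → [ũ]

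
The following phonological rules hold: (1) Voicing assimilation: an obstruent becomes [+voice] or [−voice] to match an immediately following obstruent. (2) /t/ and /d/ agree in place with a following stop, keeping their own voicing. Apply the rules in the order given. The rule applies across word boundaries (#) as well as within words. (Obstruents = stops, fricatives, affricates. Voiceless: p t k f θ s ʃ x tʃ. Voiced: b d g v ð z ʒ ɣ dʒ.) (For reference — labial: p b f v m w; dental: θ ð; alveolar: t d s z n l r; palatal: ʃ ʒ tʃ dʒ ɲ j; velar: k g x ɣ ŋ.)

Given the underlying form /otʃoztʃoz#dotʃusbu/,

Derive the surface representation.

Rule 1: /z/ before /tʃ/ (voiceless) → [s]
Rule 1: /s/ before /b/ (voiced) → [z]
After rule 1: otʃostʃoz#dotʃuzbu
Rule 2: no segment meets the rule's conditions; no change.

[otʃostʃoz#dotʃuzbu]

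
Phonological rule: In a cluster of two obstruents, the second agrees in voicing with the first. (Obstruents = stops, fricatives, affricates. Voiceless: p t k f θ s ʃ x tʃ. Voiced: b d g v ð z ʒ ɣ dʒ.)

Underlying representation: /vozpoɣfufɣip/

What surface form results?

/p/ after /z/ (voiced) → [b]
/f/ after /ɣ/ (voiced) → [v]
/ɣ/ after /f/ (voiceless) → [x]

[vozboɣvufxip]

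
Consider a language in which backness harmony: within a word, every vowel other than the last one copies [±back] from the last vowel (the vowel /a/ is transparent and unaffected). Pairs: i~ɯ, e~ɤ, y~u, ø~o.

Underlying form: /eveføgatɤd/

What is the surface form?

[ɤvɤfogatɤd]

/e/ harmonizes with /ɤ/ ([+back]) → [ɤ]
/e/ harmonizes with /ɤ/ ([+back]) → [ɤ]
/ø/ harmonizes with /ɤ/ ([+back]) → [o]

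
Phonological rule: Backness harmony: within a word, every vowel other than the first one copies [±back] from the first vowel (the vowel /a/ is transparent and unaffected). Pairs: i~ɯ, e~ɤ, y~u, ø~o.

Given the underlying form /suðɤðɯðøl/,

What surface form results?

/ø/ harmonizes with /u/ ([+back]) → [o]

[suðɤðɯðol]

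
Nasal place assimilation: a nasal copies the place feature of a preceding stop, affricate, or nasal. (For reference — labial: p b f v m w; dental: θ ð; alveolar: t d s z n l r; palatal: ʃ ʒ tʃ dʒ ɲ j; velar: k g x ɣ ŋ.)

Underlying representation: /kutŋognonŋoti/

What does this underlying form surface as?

[kutnogŋonnoti]

/ŋ/ after /t/ (alveolar) → [n]
/n/ after /g/ (velar) → [ŋ]
/ŋ/ after /n/ (alveolar) → [n]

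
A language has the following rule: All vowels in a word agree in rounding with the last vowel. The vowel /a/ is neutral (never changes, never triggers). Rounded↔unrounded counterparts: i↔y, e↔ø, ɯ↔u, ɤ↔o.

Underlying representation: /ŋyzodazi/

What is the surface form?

/y/ harmonizes with /i/ ([-round]) → [i]
/o/ harmonizes with /i/ ([-round]) → [ɤ]

[ŋizɤdazi]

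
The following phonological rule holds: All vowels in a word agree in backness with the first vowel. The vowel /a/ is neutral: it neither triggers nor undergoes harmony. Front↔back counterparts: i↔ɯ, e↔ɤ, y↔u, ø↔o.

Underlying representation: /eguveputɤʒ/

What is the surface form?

/u/ harmonizes with /e/ ([-back]) → [y]
/u/ harmonizes with /e/ ([-back]) → [y]
/ɤ/ harmonizes with /e/ ([-back]) → [e]

[egyvepyteʒ]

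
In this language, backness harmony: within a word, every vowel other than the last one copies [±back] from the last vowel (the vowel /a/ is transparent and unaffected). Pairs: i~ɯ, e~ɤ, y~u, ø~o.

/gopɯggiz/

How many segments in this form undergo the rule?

/o/ harmonizes with /i/ ([-back]) → [ø]
/ɯ/ harmonizes with /i/ ([-back]) → [i]
2 segments change.

2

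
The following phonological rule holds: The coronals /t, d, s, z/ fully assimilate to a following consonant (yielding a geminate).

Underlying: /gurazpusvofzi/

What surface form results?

[gurappuvvofzi]

/z/ before /p/ → [p] (total assimilation)
/s/ before /v/ → [v] (total assimilation)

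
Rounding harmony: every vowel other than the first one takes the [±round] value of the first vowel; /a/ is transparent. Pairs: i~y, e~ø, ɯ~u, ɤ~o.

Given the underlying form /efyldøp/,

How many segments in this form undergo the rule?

2

/y/ harmonizes with /e/ ([-round]) → [i]
/ø/ harmonizes with /e/ ([-round]) → [e]
2 segments change.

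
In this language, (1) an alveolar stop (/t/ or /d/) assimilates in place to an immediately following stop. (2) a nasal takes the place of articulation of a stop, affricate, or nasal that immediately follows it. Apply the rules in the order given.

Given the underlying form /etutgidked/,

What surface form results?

Rule 1: /t/ before /g/ (velar) → [k]
Rule 1: /d/ before /k/ (velar) → [g]
After rule 1: etukgigked
Rule 2: no segment meets the rule's conditions; no change.

[etukgigked]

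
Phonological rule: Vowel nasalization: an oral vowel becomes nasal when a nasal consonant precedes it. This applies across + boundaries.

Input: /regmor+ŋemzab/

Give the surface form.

[regmõr+ŋẽmzab]

/o/ after nasal /m/ → [õ]
/e/ after nasal /ŋ/ → [ẽ]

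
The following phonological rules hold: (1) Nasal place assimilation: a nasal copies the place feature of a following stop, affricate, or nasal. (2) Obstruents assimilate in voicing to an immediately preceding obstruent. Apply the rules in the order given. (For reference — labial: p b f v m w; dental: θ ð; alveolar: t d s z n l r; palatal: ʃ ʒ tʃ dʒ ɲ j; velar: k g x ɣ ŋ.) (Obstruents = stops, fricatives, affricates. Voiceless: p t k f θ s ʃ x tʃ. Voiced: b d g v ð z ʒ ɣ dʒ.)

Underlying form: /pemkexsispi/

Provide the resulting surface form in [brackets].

[peŋkexsispi]

Rule 1: /m/ before /k/ (velar) → [ŋ]
After rule 1: peŋkexsispi
Rule 2: no segment meets the rule's conditions; no change.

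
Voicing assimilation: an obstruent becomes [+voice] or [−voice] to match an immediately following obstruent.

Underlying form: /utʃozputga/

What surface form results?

/z/ before /p/ (voiceless) → [s]
/t/ before /g/ (voiced) → [d]

[utʃospudga]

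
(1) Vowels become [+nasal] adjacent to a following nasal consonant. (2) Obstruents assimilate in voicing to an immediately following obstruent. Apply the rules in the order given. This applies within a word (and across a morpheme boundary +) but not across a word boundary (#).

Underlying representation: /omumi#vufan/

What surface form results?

[õmũmi#vufãn]

Rule 1: /o/ before nasal /m/ → [õ]
Rule 1: /u/ before nasal /m/ → [ũ]
Rule 1: /a/ before nasal /n/ → [ã]
After rule 1: õmũmi#vufãn
Rule 2: no segment meets the rule's conditions; no change.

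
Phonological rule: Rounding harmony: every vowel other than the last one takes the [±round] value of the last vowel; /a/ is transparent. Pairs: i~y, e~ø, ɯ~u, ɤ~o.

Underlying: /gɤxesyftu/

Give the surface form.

[goxøsyftu]

/ɤ/ harmonizes with /u/ ([+round]) → [o]
/e/ harmonizes with /u/ ([+round]) → [ø]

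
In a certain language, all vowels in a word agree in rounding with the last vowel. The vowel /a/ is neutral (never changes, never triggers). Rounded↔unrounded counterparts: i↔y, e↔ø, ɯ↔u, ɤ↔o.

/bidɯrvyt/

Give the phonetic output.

/i/ harmonizes with /y/ ([+round]) → [y]
/ɯ/ harmonizes with /y/ ([+round]) → [u]

[bydurvyt]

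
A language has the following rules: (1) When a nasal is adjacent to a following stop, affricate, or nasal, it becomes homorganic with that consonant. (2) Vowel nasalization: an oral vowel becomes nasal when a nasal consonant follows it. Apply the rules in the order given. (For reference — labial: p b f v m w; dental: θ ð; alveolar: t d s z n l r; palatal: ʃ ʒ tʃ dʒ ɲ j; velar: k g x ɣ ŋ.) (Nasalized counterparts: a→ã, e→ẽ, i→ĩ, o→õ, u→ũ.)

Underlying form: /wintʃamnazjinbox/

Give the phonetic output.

[wĩɲtʃãnnazjĩmbox]

Rule 1: /n/ before /tʃ/ (palatal) → [ɲ]
Rule 1: /m/ before /n/ (alveolar) → [n]
Rule 1: /n/ before /b/ (labial) → [m]
After rule 1: wiɲtʃannazjimbox
Rule 2: /i/ before nasal /ɲ/ → [ĩ]
Rule 2: /a/ before nasal /n/ → [ã]
Rule 2: /i/ before nasal /m/ → [ĩ]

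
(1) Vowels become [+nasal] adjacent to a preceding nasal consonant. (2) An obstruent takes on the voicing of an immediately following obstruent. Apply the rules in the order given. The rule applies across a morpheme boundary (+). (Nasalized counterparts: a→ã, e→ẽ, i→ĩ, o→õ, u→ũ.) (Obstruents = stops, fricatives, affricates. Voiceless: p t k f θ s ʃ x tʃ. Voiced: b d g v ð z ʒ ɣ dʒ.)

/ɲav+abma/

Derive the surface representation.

Rule 1: /a/ after nasal /ɲ/ → [ã]
Rule 1: /a/ after nasal /m/ → [ã]
After rule 1: ɲãv+abmã
Rule 2: no segment meets the rule's conditions; no change.

[ɲãv+abmã]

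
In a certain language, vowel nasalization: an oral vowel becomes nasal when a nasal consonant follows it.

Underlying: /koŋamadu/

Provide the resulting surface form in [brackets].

[kõŋãmadu]

/o/ before nasal /ŋ/ → [õ]
/a/ before nasal /m/ → [ã]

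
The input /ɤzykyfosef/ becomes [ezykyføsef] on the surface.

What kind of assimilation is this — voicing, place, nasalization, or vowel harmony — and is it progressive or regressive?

vowel harmony, regressive

/ɤ/→[e] /o/→[ø].
Vowels agree with the last vowel, so the harmony is regressive.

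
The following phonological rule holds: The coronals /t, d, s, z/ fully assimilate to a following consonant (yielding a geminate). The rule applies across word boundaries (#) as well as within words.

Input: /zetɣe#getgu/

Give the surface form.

/t/ before /ɣ/ → [ɣ] (total assimilation)
/t/ before /g/ → [g] (total assimilation)

[zeɣɣe#geggu]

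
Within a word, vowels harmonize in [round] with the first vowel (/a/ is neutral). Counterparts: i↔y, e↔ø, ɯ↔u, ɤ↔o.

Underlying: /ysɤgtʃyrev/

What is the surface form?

[ysogtʃyrøv]

/ɤ/ harmonizes with /y/ ([+round]) → [o]
/e/ harmonizes with /y/ ([+round]) → [ø]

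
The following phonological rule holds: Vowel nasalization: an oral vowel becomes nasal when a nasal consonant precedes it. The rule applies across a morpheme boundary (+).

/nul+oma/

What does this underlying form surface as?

[nũl+omã]

/u/ after nasal /n/ → [ũ]
/a/ after nasal /m/ → [ã]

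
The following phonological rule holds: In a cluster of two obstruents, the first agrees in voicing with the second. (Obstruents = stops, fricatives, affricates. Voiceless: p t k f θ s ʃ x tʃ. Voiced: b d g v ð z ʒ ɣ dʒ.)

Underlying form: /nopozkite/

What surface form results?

/z/ before /k/ (voiceless) → [s]

[noposkite]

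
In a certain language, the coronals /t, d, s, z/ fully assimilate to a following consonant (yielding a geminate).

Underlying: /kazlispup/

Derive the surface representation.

[kallippup]

/z/ before /l/ → [l] (total assimilation)
/s/ before /p/ → [p] (total assimilation)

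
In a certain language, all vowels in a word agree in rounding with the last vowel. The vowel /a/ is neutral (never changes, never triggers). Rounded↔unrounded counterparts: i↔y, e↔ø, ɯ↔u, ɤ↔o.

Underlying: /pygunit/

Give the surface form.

[pigɯnit]

/y/ harmonizes with /i/ ([-round]) → [i]
/u/ harmonizes with /i/ ([-round]) → [ɯ]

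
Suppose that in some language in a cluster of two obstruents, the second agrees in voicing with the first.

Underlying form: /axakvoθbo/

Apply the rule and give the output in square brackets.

[axakfoθpo]

/v/ after /k/ (voiceless) → [f]
/b/ after /θ/ (voiceless) → [p]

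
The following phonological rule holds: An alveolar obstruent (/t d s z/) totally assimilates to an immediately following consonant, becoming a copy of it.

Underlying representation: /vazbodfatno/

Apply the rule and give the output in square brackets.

/z/ before /b/ → [b] (total assimilation)
/d/ before /f/ → [f] (total assimilation)
/t/ before /n/ → [n] (total assimilation)

[vabboffanno]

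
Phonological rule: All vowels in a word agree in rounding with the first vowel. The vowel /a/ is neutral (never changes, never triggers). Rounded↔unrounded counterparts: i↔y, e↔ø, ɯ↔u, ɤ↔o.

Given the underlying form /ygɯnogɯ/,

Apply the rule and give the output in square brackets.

/ɯ/ harmonizes with /y/ ([+round]) → [u]
/ɯ/ harmonizes with /y/ ([+round]) → [u]

[ygunogu]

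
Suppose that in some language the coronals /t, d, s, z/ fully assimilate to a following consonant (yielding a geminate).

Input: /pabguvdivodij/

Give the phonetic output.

[pabguvdivodij]

no segment meets the rule's conditions; no change.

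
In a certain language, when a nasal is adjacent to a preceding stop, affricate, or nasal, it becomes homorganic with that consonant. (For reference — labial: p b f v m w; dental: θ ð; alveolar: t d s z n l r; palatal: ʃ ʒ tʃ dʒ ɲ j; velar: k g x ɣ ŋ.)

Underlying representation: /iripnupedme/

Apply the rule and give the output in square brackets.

[iripmupedne]

/n/ after /p/ (labial) → [m]
/m/ after /d/ (alveolar) → [n]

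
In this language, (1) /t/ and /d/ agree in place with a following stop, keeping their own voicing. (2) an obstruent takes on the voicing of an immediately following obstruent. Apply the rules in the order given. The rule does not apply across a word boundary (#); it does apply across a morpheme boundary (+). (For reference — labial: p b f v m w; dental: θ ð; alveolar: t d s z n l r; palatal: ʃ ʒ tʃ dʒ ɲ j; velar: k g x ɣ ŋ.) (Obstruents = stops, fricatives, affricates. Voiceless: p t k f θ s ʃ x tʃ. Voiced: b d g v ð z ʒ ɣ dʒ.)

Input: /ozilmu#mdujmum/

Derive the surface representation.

Rule 1: no segment meets the rule's conditions; no change.
After rule 1: ozilmu#mdujmum
Rule 2: no segment meets the rule's conditions; no change.

[ozilmu#mdujmum]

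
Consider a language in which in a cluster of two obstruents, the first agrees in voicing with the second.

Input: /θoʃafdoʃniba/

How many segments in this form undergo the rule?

/f/ before /d/ (voiced) → [v]
1 segment changes.

1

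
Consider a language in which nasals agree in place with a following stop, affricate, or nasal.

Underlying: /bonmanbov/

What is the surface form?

/n/ before /m/ (labial) → [m]
/n/ before /b/ (labial) → [m]

[bommambov]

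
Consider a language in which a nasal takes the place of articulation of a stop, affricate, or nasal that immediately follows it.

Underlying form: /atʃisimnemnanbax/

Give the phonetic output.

/m/ before /n/ (alveolar) → [n]
/m/ before /n/ (alveolar) → [n]
/n/ before /b/ (labial) → [m]

[atʃisinnennambax]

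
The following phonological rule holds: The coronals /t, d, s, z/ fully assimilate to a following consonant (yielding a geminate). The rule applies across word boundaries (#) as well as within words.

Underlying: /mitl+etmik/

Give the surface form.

/t/ before /l/ → [l] (total assimilation)
/t/ before /m/ → [m] (total assimilation)

[mill+emmik]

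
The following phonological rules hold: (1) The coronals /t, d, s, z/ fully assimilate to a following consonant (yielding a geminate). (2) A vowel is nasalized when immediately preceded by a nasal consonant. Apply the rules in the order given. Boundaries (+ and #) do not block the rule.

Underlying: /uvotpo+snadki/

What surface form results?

[uvoppo+nnãkki]

Rule 1: /t/ before /p/ → [p] (total assimilation)
Rule 1: /s/ before /n/ → [n] (total assimilation)
Rule 1: /d/ before /k/ → [k] (total assimilation)
After rule 1: uvoppo+nnakki
Rule 2: /a/ after nasal /n/ → [ã]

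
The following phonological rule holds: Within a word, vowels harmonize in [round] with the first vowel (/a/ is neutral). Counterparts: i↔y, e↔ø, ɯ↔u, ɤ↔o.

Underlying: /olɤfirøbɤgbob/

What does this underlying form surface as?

/ɤ/ harmonizes with /o/ ([+round]) → [o]
/i/ harmonizes with /o/ ([+round]) → [y]
/ɤ/ harmonizes with /o/ ([+round]) → [o]

[olofyrøbogbob]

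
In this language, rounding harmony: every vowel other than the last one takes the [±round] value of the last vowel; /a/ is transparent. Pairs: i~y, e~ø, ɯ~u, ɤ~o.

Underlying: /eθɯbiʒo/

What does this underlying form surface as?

/e/ harmonizes with /o/ ([+round]) → [ø]
/ɯ/ harmonizes with /o/ ([+round]) → [u]
/i/ harmonizes with /o/ ([+round]) → [y]

[øθubyʒo]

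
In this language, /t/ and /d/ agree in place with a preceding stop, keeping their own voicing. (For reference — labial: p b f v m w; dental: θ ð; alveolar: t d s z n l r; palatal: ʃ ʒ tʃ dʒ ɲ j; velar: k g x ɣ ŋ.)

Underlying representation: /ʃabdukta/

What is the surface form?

[ʃabbukka]

/d/ after /b/ (labial) → [b]
/t/ after /k/ (velar) → [k]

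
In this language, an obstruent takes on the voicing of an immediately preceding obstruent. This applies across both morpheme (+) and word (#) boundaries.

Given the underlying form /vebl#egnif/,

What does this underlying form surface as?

[vebl#egnif]

no segment meets the rule's conditions; no change.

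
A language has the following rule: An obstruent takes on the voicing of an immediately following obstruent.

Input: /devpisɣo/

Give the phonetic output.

[defpizɣo]

/v/ before /p/ (voiceless) → [f]
/s/ before /ɣ/ (voiced) → [z]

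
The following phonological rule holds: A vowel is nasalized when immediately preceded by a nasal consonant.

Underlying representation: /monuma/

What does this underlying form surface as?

[mõnũmã]

/o/ after nasal /m/ → [õ]
/u/ after nasal /n/ → [ũ]
/a/ after nasal /m/ → [ã]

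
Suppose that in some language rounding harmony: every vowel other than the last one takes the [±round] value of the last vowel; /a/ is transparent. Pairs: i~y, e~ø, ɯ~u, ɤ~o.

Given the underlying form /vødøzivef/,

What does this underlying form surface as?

/ø/ harmonizes with /e/ ([-round]) → [e]
/ø/ harmonizes with /e/ ([-round]) → [e]

[vedezivef]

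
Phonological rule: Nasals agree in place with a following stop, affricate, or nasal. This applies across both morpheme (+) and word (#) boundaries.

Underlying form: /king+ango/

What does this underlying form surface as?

/n/ before /g/ (velar) → [ŋ]
/n/ before /g/ (velar) → [ŋ]

[kiŋg+aŋgo]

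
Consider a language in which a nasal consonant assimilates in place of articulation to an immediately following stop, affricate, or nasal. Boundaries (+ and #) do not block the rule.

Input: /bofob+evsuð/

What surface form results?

no segment meets the rule's conditions; no change.

[bofob+evsuð]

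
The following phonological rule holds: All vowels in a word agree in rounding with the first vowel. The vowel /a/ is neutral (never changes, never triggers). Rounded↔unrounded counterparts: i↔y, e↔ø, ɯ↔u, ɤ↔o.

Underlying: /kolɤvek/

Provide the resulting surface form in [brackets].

/ɤ/ harmonizes with /o/ ([+round]) → [o]
/e/ harmonizes with /o/ ([+round]) → [ø]

[kolovøk]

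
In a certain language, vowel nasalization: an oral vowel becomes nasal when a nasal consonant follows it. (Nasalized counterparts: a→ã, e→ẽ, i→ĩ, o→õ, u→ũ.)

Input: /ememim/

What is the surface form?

/e/ before nasal /m/ → [ẽ]
/e/ before nasal /m/ → [ẽ]
/i/ before nasal /m/ → [ĩ]

[ẽmẽmĩm]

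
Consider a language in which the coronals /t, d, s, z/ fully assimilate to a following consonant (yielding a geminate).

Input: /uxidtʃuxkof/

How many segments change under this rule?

/d/ before /tʃ/ → [tʃ] (total assimilation)
1 segment changes.

1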